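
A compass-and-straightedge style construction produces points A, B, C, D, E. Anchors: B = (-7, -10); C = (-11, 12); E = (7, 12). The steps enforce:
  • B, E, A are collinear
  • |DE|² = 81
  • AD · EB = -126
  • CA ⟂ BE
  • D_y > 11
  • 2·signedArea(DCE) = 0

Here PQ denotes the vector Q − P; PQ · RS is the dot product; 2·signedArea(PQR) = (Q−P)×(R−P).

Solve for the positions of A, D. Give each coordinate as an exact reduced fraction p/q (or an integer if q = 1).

A = (154/85, 327/85)
D = (-2, 12)

1. A_x = 154/85  [B, E, A are collinear ∩ CA ⟂ BE]
2. A_y = 327/85  [B, E, A are collinear ∩ CA ⟂ BE]
   → A = (154/85, 327/85)
3. D_x = -2  [2·signedArea(DCE) = 0 ∩ AD · EB = -126]
4. D_y = 12  [2·signedArea(DCE) = 0 ∩ AD · EB = -126]
   → D = (-2, 12)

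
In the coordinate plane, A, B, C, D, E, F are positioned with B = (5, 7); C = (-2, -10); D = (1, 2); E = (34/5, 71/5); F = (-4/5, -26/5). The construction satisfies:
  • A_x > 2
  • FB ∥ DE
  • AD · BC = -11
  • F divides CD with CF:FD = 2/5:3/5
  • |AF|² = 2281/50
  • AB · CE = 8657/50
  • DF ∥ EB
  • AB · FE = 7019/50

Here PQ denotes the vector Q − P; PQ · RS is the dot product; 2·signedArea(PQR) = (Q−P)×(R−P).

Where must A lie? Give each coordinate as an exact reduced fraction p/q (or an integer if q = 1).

A = (21/10, 9/10)

1. A_x = 21/10  [AB · FE = 7019/50 ∩ AD · BC = -11]
2. A_y = 9/10  [AB · FE = 7019/50 ∩ AD · BC = -11]
   → A = (21/10, 9/10)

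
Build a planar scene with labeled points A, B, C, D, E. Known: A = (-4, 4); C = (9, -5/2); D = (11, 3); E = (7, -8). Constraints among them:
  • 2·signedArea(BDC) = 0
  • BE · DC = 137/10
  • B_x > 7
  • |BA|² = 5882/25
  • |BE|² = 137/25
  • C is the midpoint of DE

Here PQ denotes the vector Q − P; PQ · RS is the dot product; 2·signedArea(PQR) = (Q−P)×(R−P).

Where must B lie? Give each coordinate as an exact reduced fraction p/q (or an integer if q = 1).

B = (39/5, -29/5)

1. B_x = 39/5  [2·signedArea(BDC) = 0 ∩ BE · DC = 137/10]
2. B_y = -29/5  [2·signedArea(BDC) = 0 ∩ BE · DC = 137/10]
   → B = (39/5, -29/5)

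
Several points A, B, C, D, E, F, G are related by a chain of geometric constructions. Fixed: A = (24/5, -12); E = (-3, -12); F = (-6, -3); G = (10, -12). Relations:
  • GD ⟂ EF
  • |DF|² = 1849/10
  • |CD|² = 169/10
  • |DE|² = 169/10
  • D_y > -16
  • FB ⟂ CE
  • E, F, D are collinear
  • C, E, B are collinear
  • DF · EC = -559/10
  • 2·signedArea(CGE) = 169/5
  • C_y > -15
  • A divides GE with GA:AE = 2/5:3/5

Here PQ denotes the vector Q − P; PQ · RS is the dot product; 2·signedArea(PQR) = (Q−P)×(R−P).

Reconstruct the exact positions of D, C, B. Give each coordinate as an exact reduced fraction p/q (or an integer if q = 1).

B = (-9, -9)
C = (11/5, -73/5)
D = (-17/10, -159/10)

1. D_x = -17/10  [E, F, D are collinear ∩ GD ⟂ EF]
2. D_y = -159/10  [E, F, D are collinear ∩ GD ⟂ EF]
   → D = (-17/10, -159/10)
3. C_x = 11/5  [2·signedArea(CGE) = 169/5 ∩ DF · EC = -559/10]
4. C_y = -73/5  [2·signedArea(CGE) = 169/5 ∩ DF · EC = -559/10]
   → C = (11/5, -73/5)
5. B_x = -9  [C, E, B are collinear ∩ FB ⟂ CE]
6. B_y = -9  [C, E, B are collinear ∩ FB ⟂ CE]
   → B = (-9, -9)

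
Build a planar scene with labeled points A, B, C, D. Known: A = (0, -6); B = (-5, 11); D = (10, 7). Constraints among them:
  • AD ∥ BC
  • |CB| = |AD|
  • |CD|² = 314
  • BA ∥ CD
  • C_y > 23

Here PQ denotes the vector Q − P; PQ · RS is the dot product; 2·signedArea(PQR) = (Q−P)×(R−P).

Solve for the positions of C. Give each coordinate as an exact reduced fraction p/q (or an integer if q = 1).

1. C_x = 5  [BA ∥ CD ∩ AD ∥ BC]
2. C_y = 24  [BA ∥ CD ∩ AD ∥ BC]
   → C = (5, 24)

C = (5, 24)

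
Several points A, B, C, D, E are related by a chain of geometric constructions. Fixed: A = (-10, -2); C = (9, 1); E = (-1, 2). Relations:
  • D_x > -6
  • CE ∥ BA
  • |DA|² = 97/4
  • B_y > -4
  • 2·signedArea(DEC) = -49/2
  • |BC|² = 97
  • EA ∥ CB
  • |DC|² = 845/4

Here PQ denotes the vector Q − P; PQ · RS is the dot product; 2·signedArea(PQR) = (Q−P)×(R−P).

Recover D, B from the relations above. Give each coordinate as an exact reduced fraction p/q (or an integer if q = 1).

1. D_x = -11/2  [line 1·x + 10·y + 11/2 = 0 ∩ |DA|² = 97/4]
2. D_y = 0  [line 1·x + 10·y + 11/2 = 0 ∩ |DA|² = 97/4]
   → D = (-11/2, 0)
3. B_x = 0  [CE ∥ BA ∩ EA ∥ CB]
4. B_y = -3  [CE ∥ BA ∩ EA ∥ CB]
   → B = (0, -3)

B = (0, -3)
D = (-11/2, 0)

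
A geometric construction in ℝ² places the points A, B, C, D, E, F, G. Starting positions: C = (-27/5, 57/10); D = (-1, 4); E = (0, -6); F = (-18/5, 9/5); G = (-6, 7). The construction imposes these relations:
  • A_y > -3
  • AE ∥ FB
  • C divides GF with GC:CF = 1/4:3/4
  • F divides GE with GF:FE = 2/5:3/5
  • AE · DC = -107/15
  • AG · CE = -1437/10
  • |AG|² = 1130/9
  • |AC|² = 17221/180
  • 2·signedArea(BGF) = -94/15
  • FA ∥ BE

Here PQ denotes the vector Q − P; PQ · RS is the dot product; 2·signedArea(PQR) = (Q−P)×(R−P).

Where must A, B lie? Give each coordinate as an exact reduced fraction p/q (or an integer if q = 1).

1. A_x = -1/3  [AE · DC = -107/15 ∩ AG · CE = -1437/10]
2. A_y = -8/3  [AE · DC = -107/15 ∩ AG · CE = -1437/10]
   → A = (-1/3, -8/3)
3. B_x = -49/15  [FA ∥ BE ∩ AE ∥ FB]
4. B_y = -23/15  [FA ∥ BE ∩ AE ∥ FB]
   → B = (-49/15, -23/15)

A = (-1/3, -8/3)
B = (-49/15, -23/15)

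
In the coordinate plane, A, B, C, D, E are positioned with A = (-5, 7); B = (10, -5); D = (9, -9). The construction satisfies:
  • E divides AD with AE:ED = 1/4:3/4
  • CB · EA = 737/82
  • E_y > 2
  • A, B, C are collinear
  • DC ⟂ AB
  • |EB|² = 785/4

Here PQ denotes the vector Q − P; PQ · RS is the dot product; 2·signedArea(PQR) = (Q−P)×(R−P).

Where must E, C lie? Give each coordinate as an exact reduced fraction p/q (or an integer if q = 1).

1. E_x = -3/2  [E divides AD with AE:ED = 1/4:3/4]
2. E_y = 3  [E divides AD with AE:ED = 1/4:3/4]
   → E = (-3/2, 3)
3. C_x = 465/41  [A, B, C are collinear ∩ DC ⟂ AB]
4. C_y = -249/41  [A, B, C are collinear ∩ DC ⟂ AB]
   → C = (465/41, -249/41)

C = (465/41, -249/41)
E = (-3/2, 3)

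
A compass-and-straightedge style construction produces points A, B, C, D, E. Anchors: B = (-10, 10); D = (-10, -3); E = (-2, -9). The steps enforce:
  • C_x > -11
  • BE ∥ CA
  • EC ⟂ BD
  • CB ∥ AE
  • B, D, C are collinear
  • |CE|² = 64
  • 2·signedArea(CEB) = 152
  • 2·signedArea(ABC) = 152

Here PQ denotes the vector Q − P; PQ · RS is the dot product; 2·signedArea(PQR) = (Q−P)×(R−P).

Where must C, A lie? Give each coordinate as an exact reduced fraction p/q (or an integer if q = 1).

A = (-2, -28)
C = (-10, -9)

1. C_x = -10  [B, D, C are collinear ∩ EC ⟂ BD]
2. C_y = -9  [B, D, C are collinear ∩ EC ⟂ BD]
   → C = (-10, -9)
3. A_x = -2  [CB ∥ AE ∩ BE ∥ CA]
4. A_y = -28  [CB ∥ AE ∩ BE ∥ CA]
   → A = (-2, -28)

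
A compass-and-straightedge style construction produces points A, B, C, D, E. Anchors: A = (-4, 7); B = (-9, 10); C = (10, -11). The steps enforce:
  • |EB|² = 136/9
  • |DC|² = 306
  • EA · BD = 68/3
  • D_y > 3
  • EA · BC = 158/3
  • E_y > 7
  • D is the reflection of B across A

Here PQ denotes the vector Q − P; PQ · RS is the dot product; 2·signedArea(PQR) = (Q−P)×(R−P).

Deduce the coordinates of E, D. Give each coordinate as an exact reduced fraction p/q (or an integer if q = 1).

D = (1, 4)
E = (-17/3, 8)

1. E_x = -17/3  [line -19·x + 21·y + -827/3 = 0 ∩ |EB|² = 136/9]
2. E_y = 8  [line -19·x + 21·y + -827/3 = 0 ∩ |EB|² = 136/9]
   → E = (-17/3, 8)
3. D_x = 1  [EA · BD = 68/3 ∩ D is the reflection of B across A]
4. D_y = 4  [EA · BD = 68/3 ∩ D is the reflection of B across A]
   → D = (1, 4)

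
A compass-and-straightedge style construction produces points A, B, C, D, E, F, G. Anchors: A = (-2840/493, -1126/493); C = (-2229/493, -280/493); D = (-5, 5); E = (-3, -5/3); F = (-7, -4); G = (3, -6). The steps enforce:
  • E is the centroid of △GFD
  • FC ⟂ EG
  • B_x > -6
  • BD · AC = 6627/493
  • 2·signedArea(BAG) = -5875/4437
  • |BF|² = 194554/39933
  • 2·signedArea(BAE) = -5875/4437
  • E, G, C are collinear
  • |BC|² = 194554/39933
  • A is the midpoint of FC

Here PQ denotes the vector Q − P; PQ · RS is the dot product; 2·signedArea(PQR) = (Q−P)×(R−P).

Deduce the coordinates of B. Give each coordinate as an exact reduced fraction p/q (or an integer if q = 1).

B = (-2590/493, -11759/4437)

1. B_x = -2590/493  [2·signedArea(BAE) = -5875/4437 ∩ 2·signedArea(BAG) = -5875/4437]
2. B_y = -11759/4437  [2·signedArea(BAE) = -5875/4437 ∩ 2·signedArea(BAG) = -5875/4437]
   → B = (-2590/493, -11759/4437)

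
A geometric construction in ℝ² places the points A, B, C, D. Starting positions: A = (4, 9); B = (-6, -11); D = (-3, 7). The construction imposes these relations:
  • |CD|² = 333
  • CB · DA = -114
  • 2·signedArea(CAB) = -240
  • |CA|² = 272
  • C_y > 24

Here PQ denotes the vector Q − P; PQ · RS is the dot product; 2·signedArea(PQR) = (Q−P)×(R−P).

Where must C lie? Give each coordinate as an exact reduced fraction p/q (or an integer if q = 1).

1. C_x = 0  [2·signedArea(CAB) = -240 ∩ CB · DA = -114]
2. C_y = 25  [2·signedArea(CAB) = -240 ∩ CB · DA = -114]
   → C = (0, 25)

C = (0, 25)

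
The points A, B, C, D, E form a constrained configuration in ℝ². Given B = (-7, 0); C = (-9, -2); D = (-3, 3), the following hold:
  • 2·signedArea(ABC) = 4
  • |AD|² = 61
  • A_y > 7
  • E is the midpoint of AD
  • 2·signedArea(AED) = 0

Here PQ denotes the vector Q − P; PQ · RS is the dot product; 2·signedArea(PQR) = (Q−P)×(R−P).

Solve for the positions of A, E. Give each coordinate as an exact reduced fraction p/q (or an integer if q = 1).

A = (3, 8)
E = (0, 11/2)

1. A_x = 3  [line 2·x + -2·y + 10 = 0 ∩ |AD|² = 61]
2. A_y = 8  [line 2·x + -2·y + 10 = 0 ∩ |AD|² = 61]
   → A = (3, 8)
3. E_x = 0  [2·signedArea(AED) = 0 ∩ E is the midpoint of AD]
4. E_y = 11/2  [2·signedArea(AED) = 0 ∩ E is the midpoint of AD]
   → E = (0, 11/2)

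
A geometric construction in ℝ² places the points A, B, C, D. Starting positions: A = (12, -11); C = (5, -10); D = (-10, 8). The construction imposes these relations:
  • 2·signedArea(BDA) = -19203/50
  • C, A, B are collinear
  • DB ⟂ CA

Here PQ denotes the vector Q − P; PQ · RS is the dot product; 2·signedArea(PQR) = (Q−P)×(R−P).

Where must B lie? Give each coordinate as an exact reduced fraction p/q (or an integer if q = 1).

B = (-611/50, -377/50)

1. B_x = -611/50  [C, A, B are collinear ∩ DB ⟂ CA]
2. B_y = -377/50  [C, A, B are collinear ∩ DB ⟂ CA]
   → B = (-611/50, -377/50)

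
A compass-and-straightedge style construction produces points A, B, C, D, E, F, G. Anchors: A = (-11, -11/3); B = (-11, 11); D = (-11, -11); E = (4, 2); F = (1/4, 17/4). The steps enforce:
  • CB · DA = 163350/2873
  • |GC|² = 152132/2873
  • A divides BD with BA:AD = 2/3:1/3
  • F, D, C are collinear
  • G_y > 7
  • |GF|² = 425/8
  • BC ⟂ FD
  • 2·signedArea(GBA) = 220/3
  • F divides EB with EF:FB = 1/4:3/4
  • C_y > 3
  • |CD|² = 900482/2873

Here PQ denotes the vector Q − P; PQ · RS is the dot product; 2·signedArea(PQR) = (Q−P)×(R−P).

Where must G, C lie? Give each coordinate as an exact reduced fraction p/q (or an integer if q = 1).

C = (-1408/2873, 9328/2873)
G = (-6, 8)

1. G_x = -6  [2·signedArea(GBA) = 220/3]
2. G_y = 8  [|GF|² = 425/8]
   → G = (-6, 8)
3. C_x = -1408/2873  [F, D, C are collinear ∩ BC ⟂ FD]
4. C_y = 9328/2873  [F, D, C are collinear ∩ BC ⟂ FD]
   → C = (-1408/2873, 9328/2873)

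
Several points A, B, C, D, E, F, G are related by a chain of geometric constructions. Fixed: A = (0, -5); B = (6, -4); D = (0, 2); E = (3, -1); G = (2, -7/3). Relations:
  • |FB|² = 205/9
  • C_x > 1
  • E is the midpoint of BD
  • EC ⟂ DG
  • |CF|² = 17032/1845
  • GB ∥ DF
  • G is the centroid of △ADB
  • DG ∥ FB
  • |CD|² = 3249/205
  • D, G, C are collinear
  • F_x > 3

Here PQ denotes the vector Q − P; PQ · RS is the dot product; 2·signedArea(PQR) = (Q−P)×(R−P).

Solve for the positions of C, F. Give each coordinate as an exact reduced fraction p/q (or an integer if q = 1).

1. C_x = 342/205  [D, G, C are collinear ∩ EC ⟂ DG]
2. C_y = -331/205  [D, G, C are collinear ∩ EC ⟂ DG]
   → C = (342/205, -331/205)
3. F_x = 4  [DG ∥ FB ∩ GB ∥ DF]
4. F_y = 1/3  [DG ∥ FB ∩ GB ∥ DF]
   → F = (4, 1/3)

C = (342/205, -331/205)
F = (4, 1/3)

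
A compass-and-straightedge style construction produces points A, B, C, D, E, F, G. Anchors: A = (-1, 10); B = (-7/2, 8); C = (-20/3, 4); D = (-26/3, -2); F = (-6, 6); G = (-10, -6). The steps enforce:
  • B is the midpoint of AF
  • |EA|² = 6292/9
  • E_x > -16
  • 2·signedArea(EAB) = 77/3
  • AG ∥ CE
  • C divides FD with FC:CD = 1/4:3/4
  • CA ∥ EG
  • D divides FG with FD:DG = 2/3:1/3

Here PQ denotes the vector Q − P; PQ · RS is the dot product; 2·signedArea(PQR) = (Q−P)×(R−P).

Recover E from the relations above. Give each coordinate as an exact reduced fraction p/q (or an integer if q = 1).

E = (-47/3, -12)

1. E_x = -47/3  [CA ∥ EG ∩ AG ∥ CE]
2. E_y = -12  [CA ∥ EG ∩ AG ∥ CE]
   → E = (-47/3, -12)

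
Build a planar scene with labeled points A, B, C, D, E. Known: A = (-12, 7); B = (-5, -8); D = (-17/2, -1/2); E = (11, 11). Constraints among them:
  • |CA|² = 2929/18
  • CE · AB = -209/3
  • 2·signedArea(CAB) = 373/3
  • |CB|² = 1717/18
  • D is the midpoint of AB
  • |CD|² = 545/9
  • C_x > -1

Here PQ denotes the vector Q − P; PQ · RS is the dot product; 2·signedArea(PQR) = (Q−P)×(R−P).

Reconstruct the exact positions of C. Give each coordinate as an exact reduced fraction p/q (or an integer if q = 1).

1. C_x = -5/6  [2·signedArea(CAB) = 373/3 ∩ CE · AB = -209/3]
2. C_y = 5/6  [2·signedArea(CAB) = 373/3 ∩ CE · AB = -209/3]
   → C = (-5/6, 5/6)

C = (-5/6, 5/6)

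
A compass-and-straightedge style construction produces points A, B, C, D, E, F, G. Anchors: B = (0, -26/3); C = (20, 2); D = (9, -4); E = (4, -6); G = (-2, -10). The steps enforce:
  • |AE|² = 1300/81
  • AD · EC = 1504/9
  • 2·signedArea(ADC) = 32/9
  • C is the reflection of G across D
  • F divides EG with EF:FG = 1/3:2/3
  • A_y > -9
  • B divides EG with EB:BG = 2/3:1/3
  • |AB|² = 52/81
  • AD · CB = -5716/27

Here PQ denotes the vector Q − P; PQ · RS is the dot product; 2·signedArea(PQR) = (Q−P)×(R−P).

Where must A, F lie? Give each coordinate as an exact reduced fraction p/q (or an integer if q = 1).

1. A_x = 2/3  [AD · EC = 1504/9 ∩ AD · CB = -5716/27]
2. A_y = -74/9  [AD · EC = 1504/9 ∩ AD · CB = -5716/27]
   → A = (2/3, -74/9)
3. F_x = 2  [F divides EG with EF:FG = 1/3:2/3]
4. F_y = -22/3  [F divides EG with EF:FG = 1/3:2/3]
   → F = (2, -22/3)

A = (2/3, -74/9)
F = (2, -22/3)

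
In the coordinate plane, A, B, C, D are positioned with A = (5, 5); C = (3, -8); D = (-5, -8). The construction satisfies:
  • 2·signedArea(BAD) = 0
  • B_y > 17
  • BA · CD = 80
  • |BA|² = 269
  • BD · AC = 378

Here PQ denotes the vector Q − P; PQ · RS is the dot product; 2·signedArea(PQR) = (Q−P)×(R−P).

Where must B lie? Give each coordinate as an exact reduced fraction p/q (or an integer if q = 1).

1. B_x = 15  [2·signedArea(BAD) = 0 ∩ BA · CD = 80]
2. B_y = 18  [2·signedArea(BAD) = 0 ∩ BA · CD = 80]
   → B = (15, 18)

B = (15, 18)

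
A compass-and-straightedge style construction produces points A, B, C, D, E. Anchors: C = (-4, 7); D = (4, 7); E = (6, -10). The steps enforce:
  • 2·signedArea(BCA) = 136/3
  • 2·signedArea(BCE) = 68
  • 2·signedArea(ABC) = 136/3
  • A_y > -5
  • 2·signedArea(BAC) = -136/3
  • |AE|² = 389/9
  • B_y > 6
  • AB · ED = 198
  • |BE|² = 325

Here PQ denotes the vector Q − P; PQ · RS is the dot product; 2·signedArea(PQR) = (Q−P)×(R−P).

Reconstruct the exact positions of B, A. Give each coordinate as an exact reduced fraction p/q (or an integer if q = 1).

A = (8/3, -13/3)
B = (0, 7)

1. B_x = 0  [line 17·x + 10·y + -70 = 0 ∩ |BE|² = 325]
2. B_y = 7  [line 17·x + 10·y + -70 = 0 ∩ |BE|² = 325]
   → B = (0, 7)
3. A_x = 8/3  [2·signedArea(BCA) = 136/3 ∩ AB · ED = 198]
4. A_y = -13/3  [2·signedArea(BCA) = 136/3 ∩ AB · ED = 198]
   → A = (8/3, -13/3)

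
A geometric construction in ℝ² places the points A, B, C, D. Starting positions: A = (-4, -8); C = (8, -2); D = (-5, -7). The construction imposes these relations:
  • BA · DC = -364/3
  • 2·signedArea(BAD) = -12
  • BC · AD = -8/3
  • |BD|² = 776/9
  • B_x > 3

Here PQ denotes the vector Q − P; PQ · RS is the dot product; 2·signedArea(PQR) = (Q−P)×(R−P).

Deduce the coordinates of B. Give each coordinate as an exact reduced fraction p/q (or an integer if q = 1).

B = (11/3, -11/3)

1. B_x = 11/3  [2·signedArea(BAD) = -12 ∩ BA · DC = -364/3]
2. B_y = -11/3  [2·signedArea(BAD) = -12 ∩ BA · DC = -364/3]
   → B = (11/3, -11/3)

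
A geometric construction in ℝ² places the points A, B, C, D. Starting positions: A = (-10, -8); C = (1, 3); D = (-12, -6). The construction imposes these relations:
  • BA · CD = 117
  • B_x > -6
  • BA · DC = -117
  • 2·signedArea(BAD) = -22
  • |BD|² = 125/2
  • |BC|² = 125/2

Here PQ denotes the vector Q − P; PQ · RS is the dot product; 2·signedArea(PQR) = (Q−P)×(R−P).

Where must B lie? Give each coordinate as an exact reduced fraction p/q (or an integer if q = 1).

1. B_x = -11/2  [2·signedArea(BAD) = -22 ∩ BA · CD = 117]
2. B_y = -3/2  [2·signedArea(BAD) = -22 ∩ BA · CD = 117]
   → B = (-11/2, -3/2)

B = (-11/2, -3/2)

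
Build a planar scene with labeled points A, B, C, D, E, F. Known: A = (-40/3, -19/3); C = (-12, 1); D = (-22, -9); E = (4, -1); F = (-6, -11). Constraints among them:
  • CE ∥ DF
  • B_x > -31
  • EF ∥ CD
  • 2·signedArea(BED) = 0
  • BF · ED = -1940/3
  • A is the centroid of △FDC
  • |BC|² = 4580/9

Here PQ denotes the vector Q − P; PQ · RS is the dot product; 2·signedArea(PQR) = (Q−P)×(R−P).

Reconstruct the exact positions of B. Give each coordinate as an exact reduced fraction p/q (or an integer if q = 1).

1. B_x = -92/3  [2·signedArea(BED) = 0 ∩ BF · ED = -1940/3]
2. B_y = -35/3  [2·signedArea(BED) = 0 ∩ BF · ED = -1940/3]
   → B = (-92/3, -35/3)

B = (-92/3, -35/3)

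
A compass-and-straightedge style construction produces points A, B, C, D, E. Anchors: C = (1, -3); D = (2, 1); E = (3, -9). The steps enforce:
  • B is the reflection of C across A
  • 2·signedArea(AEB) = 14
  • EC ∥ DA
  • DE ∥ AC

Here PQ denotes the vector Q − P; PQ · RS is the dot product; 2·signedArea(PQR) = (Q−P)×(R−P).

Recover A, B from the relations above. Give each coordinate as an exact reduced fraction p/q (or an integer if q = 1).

1. A_x = 0  [DE ∥ AC ∩ EC ∥ DA]
2. A_y = 7  [DE ∥ AC ∩ EC ∥ DA]
   → A = (0, 7)
3. B_x = -1  [B is the reflection of C across A]
4. B_y = 17  [B is the reflection of C across A]
   → B = (-1, 17)

A = (0, 7)
B = (-1, 17)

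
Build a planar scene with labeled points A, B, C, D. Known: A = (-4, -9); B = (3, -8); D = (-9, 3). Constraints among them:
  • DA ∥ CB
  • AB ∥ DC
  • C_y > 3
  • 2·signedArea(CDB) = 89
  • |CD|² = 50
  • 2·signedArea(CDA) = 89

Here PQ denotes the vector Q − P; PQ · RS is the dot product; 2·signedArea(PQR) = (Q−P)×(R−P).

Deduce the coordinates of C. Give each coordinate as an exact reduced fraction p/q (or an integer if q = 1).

1. C_x = -2  [DA ∥ CB ∩ AB ∥ DC]
2. C_y = 4  [DA ∥ CB ∩ AB ∥ DC]
   → C = (-2, 4)

C = (-2, 4)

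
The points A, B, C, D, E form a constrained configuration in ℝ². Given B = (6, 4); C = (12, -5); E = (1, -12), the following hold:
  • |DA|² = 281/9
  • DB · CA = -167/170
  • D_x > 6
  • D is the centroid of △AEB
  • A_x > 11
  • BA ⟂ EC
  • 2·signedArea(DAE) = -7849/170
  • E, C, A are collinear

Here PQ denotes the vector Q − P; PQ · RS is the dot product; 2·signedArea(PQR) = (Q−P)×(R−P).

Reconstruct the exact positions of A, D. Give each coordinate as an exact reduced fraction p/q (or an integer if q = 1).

A = (2007/170, -871/170)
D = (3197/510, -2231/510)

1. A_x = 2007/170  [E, C, A are collinear ∩ BA ⟂ EC]
2. A_y = -871/170  [E, C, A are collinear ∩ BA ⟂ EC]
   → A = (2007/170, -871/170)
3. D_x = 3197/510  [D is the centroid of △AEB]
4. D_y = -2231/510  [D is the centroid of △AEB]
   → D = (3197/510, -2231/510)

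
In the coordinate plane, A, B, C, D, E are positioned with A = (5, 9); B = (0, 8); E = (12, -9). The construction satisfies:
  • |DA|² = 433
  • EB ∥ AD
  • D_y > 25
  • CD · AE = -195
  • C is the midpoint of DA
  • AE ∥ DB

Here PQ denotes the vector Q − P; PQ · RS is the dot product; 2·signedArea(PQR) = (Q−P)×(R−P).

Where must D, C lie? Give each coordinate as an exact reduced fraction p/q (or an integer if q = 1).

1. D_x = -7  [AE ∥ DB ∩ EB ∥ AD]
2. D_y = 26  [AE ∥ DB ∩ EB ∥ AD]
   → D = (-7, 26)
3. C_x = -1  [C is the midpoint of DA]
4. C_y = 35/2  [C is the midpoint of DA]
   → C = (-1, 35/2)

C = (-1, 35/2)
D = (-7, 26)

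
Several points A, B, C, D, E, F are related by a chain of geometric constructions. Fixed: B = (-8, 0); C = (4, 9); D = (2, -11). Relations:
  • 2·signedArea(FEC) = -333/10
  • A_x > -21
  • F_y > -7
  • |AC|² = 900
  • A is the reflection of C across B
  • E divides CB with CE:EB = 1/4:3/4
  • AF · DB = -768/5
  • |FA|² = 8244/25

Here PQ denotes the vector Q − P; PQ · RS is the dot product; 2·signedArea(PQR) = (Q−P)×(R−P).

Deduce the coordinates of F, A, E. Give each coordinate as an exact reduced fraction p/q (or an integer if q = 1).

A = (-20, -9)
E = (1, 27/4)
F = (-2, -33/5)

1. A_x = -20  [A is the reflection of C across B]
2. A_y = -9  [A is the reflection of C across B]
   → A = (-20, -9)
3. E_x = 1  [E divides CB with CE:EB = 1/4:3/4]
4. E_y = 27/4  [E divides CB with CE:EB = 1/4:3/4]
   → E = (1, 27/4)
5. F_x = -2  [2·signedArea(FEC) = -333/10 ∩ AF · DB = -768/5]
6. F_y = -33/5  [2·signedArea(FEC) = -333/10 ∩ AF · DB = -768/5]
   → F = (-2, -33/5)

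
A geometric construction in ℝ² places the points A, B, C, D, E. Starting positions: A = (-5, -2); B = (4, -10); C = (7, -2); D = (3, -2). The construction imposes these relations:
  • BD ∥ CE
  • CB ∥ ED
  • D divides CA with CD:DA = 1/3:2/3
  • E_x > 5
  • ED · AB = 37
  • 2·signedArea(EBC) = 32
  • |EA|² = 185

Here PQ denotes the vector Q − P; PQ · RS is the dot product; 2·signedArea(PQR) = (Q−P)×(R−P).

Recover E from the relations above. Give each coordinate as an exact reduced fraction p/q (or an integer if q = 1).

E = (6, 6)

1. E_x = 6  [CB ∥ ED ∩ BD ∥ CE]
2. E_y = 6  [CB ∥ ED ∩ BD ∥ CE]
   → E = (6, 6)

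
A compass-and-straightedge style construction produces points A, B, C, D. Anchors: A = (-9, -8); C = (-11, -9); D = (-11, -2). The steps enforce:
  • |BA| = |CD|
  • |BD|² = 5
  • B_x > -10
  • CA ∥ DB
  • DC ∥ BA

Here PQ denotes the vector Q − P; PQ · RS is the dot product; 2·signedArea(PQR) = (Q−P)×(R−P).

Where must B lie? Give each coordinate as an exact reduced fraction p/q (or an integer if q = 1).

B = (-9, -1)

1. B_x = -9  [DC ∥ BA ∩ CA ∥ DB]
2. B_y = -1  [DC ∥ BA ∩ CA ∥ DB]
   → B = (-9, -1)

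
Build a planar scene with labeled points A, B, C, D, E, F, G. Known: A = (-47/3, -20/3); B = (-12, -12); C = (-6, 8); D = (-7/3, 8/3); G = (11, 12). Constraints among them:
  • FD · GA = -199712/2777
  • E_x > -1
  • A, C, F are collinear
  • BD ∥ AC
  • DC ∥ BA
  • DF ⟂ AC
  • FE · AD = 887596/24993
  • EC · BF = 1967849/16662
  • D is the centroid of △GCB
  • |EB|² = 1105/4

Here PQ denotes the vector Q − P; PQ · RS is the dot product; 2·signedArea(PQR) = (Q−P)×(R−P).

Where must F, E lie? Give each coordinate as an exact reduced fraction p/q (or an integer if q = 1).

E = (-1/2, 0)
F = (-61151/8331, 49708/8331)

1. F_x = -61151/8331  [A, C, F are collinear ∩ DF ⟂ AC]
2. F_y = 49708/8331  [A, C, F are collinear ∩ DF ⟂ AC]
   → F = (-61151/8331, 49708/8331)
3. E_x = -1/2  [EC · BF = 1967849/16662 ∩ FE · AD = 887596/24993]
4. E_y = 0  [EC · BF = 1967849/16662 ∩ FE · AD = 887596/24993]
   → E = (-1/2, 0)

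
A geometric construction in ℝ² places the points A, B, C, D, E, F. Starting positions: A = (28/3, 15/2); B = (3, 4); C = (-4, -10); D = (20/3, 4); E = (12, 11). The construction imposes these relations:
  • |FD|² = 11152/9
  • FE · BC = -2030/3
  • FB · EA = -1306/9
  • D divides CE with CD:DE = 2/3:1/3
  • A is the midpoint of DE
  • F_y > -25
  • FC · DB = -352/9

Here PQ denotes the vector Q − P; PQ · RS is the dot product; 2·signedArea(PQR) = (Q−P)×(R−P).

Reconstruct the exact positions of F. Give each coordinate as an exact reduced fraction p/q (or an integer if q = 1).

1. F_x = -44/3  [FB · EA = -1306/9 ∩ FC · DB = -352/9]
2. F_y = -24  [FB · EA = -1306/9 ∩ FC · DB = -352/9]
   → F = (-44/3, -24)

F = (-44/3, -24)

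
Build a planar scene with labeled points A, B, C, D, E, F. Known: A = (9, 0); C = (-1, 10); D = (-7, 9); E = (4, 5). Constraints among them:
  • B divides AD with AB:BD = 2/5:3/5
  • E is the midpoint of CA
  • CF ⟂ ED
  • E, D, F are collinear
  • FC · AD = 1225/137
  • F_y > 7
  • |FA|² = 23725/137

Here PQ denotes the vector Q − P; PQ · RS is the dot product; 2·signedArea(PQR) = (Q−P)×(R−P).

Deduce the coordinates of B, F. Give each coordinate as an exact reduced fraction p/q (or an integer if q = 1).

B = (13/5, 18/5)
F = (-277/137, 985/137)

1. B_x = 13/5  [B divides AD with AB:BD = 2/5:3/5]
2. B_y = 18/5  [B divides AD with AB:BD = 2/5:3/5]
   → B = (13/5, 18/5)
3. F_x = -277/137  [E, D, F are collinear ∩ CF ⟂ ED]
4. F_y = 985/137  [E, D, F are collinear ∩ CF ⟂ ED]
   → F = (-277/137, 985/137)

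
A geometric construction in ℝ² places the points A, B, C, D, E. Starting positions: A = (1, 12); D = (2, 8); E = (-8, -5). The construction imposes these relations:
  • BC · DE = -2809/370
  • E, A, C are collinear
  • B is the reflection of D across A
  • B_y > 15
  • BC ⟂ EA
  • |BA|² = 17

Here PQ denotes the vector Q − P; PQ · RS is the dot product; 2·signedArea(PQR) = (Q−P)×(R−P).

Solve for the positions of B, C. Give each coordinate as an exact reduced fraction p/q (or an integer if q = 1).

1. B_x = 0  [B is the reflection of D across A]
2. B_y = 16  [B is the reflection of D across A]
   → B = (0, 16)
3. C_x = 901/370  [E, A, C are collinear ∩ BC ⟂ EA]
4. C_y = 5443/370  [E, A, C are collinear ∩ BC ⟂ EA]
   → C = (901/370, 5443/370)

B = (0, 16)
C = (901/370, 5443/370)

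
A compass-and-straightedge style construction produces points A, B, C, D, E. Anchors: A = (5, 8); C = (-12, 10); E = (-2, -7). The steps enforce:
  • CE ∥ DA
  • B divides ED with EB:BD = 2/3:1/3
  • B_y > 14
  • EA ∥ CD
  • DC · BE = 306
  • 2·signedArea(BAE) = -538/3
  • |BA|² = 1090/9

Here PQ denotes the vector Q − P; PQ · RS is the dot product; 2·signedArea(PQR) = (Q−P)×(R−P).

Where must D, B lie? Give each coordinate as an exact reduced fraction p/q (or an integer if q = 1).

B = (-4, 43/3)
D = (-5, 25)

1. D_x = -5  [CE ∥ DA ∩ EA ∥ CD]
2. D_y = 25  [CE ∥ DA ∩ EA ∥ CD]
   → D = (-5, 25)
3. B_x = -4  [B divides ED with EB:BD = 2/3:1/3]
4. B_y = 43/3  [B divides ED with EB:BD = 2/3:1/3]
   → B = (-4, 43/3)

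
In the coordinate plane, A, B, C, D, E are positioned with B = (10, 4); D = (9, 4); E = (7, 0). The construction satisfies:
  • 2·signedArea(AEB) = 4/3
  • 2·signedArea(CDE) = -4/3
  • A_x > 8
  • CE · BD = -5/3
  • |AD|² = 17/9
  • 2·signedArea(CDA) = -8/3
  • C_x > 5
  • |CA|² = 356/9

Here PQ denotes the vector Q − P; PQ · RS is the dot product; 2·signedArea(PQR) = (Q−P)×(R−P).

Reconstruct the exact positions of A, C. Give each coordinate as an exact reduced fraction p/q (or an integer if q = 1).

1. C_x = 16/3  [2·signedArea(CDE) = -4/3 ∩ CE · BD = -5/3]
2. C_y = -8/3  [2·signedArea(CDE) = -4/3 ∩ CE · BD = -5/3]
   → C = (16/3, -8/3)
3. A_x = 26/3  [2·signedArea(AEB) = 4/3 ∩ 2·signedArea(CDA) = -8/3]
4. A_y = 8/3  [2·signedArea(AEB) = 4/3 ∩ 2·signedArea(CDA) = -8/3]
   → A = (26/3, 8/3)

A = (26/3, 8/3)
C = (16/3, -8/3)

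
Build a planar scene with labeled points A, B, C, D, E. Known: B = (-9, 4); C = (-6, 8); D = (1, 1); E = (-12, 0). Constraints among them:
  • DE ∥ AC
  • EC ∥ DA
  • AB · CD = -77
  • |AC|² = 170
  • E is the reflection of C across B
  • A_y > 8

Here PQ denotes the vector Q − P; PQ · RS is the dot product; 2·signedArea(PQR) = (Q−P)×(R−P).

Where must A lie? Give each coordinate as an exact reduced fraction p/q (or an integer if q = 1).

1. A_x = 7  [DE ∥ AC ∩ EC ∥ DA]
2. A_y = 9  [DE ∥ AC ∩ EC ∥ DA]
   → A = (7, 9)

A = (7, 9)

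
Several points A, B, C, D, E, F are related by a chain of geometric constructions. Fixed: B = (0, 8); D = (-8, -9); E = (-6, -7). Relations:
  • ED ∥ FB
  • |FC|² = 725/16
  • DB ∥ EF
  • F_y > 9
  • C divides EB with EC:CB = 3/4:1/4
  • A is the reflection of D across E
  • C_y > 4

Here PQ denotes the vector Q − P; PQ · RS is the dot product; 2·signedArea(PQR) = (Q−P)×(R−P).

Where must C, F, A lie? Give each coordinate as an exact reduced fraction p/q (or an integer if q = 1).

A = (-4, -5)
C = (-3/2, 17/4)
F = (2, 10)

1. C_x = -3/2  [C divides EB with EC:CB = 3/4:1/4]
2. C_y = 17/4  [C divides EB with EC:CB = 3/4:1/4]
   → C = (-3/2, 17/4)
3. F_x = 2  [ED ∥ FB ∩ DB ∥ EF]
4. F_y = 10  [ED ∥ FB ∩ DB ∥ EF]
   → F = (2, 10)
5. A_x = -4  [A is the reflection of D across E]
6. A_y = -5  [A is the reflection of D across E]
   → A = (-4, -5)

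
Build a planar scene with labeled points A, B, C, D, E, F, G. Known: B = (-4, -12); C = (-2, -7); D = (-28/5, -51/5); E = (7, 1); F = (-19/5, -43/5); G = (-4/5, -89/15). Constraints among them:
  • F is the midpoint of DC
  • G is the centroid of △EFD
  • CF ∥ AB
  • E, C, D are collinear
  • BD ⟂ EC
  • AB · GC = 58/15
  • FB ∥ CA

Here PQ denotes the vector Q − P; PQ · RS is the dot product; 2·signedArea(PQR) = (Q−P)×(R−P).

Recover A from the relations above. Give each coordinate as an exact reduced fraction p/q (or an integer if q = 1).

1. A_x = -11/5  [CF ∥ AB ∩ FB ∥ CA]
2. A_y = -52/5  [CF ∥ AB ∩ FB ∥ CA]
   → A = (-11/5, -52/5)

A = (-11/5, -52/5)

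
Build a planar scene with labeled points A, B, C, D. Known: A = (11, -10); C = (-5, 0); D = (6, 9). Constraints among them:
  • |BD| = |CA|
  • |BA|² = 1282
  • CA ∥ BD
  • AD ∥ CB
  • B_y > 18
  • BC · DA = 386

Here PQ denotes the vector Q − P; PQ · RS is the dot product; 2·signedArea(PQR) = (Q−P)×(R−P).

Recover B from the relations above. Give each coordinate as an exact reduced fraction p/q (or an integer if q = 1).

1. B_x = -10  [CA ∥ BD ∩ AD ∥ CB]
2. B_y = 19  [CA ∥ BD ∩ AD ∥ CB]
   → B = (-10, 19)

B = (-10, 19)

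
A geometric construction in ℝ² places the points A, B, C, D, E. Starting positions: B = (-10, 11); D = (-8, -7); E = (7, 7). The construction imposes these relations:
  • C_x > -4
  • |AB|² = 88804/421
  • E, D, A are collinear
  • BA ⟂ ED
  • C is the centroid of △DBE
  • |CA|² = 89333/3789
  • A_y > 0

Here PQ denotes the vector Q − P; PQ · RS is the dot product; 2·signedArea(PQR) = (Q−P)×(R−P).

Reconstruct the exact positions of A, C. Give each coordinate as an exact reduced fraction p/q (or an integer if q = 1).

1. A_x = -38/421  [E, D, A are collinear ∩ BA ⟂ ED]
2. A_y = 161/421  [E, D, A are collinear ∩ BA ⟂ ED]
   → A = (-38/421, 161/421)
3. C_x = -11/3  [C is the centroid of △DBE]
4. C_y = 11/3  [C is the centroid of △DBE]
   → C = (-11/3, 11/3)

A = (-38/421, 161/421)
C = (-11/3, 11/3)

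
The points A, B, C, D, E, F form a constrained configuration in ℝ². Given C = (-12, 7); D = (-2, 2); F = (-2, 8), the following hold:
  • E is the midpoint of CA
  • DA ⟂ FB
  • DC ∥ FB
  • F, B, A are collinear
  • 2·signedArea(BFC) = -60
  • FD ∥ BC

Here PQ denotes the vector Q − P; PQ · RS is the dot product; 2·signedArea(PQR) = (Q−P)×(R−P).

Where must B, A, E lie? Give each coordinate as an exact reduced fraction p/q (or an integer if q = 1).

1. B_x = -12  [FD ∥ BC ∩ DC ∥ FB]
2. B_y = 13  [FD ∥ BC ∩ DC ∥ FB]
   → B = (-12, 13)
3. A_x = 2/5  [F, B, A are collinear ∩ DA ⟂ FB]
4. A_y = 34/5  [F, B, A are collinear ∩ DA ⟂ FB]
   → A = (2/5, 34/5)
5. E_x = -29/5  [E is the midpoint of CA]
6. E_y = 69/10  [E is the midpoint of CA]
   → E = (-29/5, 69/10)

A = (2/5, 34/5)
B = (-12, 13)
E = (-29/5, 69/10)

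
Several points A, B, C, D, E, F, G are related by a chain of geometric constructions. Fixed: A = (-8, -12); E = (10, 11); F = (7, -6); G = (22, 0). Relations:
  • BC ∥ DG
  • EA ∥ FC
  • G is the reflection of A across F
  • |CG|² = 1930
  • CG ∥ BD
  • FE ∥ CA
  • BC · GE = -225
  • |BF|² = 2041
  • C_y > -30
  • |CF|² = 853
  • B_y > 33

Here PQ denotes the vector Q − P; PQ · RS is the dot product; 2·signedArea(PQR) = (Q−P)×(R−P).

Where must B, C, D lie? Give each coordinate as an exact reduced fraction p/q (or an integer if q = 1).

B = (28, 34)
C = (-11, -29)
D = (61, 63)

1. C_x = -11  [FE ∥ CA ∩ EA ∥ FC]
2. C_y = -29  [FE ∥ CA ∩ EA ∥ FC]
   → C = (-11, -29)
3. B_x = 28  [line 12·x + -11·y + 38 = 0 ∩ |BF|² = 2041]
4. B_y = 34  [line 12·x + -11·y + 38 = 0 ∩ |BF|² = 2041]
   → B = (28, 34)
5. D_x = 61  [BC ∥ DG ∩ CG ∥ BD]
6. D_y = 63  [BC ∥ DG ∩ CG ∥ BD]
   → D = (61, 63)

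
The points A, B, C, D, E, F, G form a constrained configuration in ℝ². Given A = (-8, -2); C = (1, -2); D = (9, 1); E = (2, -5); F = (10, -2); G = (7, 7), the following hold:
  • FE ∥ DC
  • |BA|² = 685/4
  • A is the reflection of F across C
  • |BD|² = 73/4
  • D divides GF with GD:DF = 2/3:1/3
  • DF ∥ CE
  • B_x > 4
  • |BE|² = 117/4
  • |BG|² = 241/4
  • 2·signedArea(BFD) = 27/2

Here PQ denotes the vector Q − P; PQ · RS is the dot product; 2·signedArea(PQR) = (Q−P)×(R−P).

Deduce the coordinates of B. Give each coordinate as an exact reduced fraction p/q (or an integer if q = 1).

1. B_x = 5  [line -3·x + -1·y + 29/2 = 0 ∩ |BG|² = 241/4]
2. B_y = -1/2  [line -3·x + -1·y + 29/2 = 0 ∩ |BG|² = 241/4]
   → B = (5, -1/2)

B = (5, -1/2)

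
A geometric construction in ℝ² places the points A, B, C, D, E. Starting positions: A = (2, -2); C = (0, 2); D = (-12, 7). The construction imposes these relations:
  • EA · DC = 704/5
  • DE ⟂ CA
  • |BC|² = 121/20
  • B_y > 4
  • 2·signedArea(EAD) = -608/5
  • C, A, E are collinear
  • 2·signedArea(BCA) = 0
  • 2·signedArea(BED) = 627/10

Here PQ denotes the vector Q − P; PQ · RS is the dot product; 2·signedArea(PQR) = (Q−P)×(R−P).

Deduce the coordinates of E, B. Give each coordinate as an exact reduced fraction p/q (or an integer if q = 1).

B = (-11/10, 21/5)
E = (-22/5, 54/5)

1. E_x = -22/5  [C, A, E are collinear ∩ DE ⟂ CA]
2. E_y = 54/5  [C, A, E are collinear ∩ DE ⟂ CA]
   → E = (-22/5, 54/5)
3. B_x = -11/10  [2·signedArea(BCA) = 0 ∩ 2·signedArea(BED) = 627/10]
4. B_y = 21/5  [2·signedArea(BCA) = 0 ∩ 2·signedArea(BED) = 627/10]
   → B = (-11/10, 21/5)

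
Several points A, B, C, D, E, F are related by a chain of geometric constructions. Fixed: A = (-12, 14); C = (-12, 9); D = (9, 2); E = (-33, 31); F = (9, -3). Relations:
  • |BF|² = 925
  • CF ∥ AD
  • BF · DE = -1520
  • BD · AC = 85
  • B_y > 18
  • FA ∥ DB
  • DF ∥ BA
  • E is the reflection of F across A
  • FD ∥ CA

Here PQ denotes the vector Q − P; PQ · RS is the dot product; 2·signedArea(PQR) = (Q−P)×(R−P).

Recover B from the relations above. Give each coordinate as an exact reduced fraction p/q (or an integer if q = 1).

B = (-12, 19)

1. B_x = -12  [DF ∥ BA ∩ FA ∥ DB]
2. B_y = 19  [DF ∥ BA ∩ FA ∥ DB]
   → B = (-12, 19)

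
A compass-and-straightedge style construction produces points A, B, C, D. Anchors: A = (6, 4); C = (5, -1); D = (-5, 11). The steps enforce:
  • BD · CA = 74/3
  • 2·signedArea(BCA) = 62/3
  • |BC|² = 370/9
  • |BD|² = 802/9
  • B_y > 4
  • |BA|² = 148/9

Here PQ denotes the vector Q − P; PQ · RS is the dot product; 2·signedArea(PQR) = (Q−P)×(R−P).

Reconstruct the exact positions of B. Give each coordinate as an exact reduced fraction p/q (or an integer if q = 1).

B = (2, 14/3)

1. B_x = 2  [2·signedArea(BCA) = 62/3 ∩ BD · CA = 74/3]
2. B_y = 14/3  [2·signedArea(BCA) = 62/3 ∩ BD · CA = 74/3]
   → B = (2, 14/3)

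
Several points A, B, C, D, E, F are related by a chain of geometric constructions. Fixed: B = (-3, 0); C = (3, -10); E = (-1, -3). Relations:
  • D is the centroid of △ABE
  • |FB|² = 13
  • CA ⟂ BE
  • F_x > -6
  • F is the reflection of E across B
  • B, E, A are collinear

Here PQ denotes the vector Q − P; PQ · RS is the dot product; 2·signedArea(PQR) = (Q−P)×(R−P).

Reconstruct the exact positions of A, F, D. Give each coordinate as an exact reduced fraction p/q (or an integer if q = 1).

A = (45/13, -126/13)
D = (-7/39, -55/13)
F = (-5, 3)

1. A_x = 45/13  [B, E, A are collinear ∩ CA ⟂ BE]
2. A_y = -126/13  [B, E, A are collinear ∩ CA ⟂ BE]
   → A = (45/13, -126/13)
3. F_x = -5  [F is the reflection of E across B]
4. F_y = 3  [F is the reflection of E across B]
   → F = (-5, 3)
5. D_x = -7/39  [D is the centroid of △ABE]
6. D_y = -55/13  [D is the centroid of △ABE]
   → D = (-7/39, -55/13)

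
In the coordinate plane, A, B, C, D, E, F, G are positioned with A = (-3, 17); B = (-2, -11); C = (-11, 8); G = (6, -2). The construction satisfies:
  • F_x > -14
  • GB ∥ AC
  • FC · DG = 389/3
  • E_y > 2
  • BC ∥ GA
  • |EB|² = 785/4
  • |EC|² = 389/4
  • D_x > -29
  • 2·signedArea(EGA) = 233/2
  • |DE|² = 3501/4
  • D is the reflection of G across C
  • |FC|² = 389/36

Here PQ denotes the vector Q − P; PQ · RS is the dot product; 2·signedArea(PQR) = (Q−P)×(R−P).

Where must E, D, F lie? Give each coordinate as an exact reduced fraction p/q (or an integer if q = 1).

D = (-28, 18)
E = (-5/2, 3)
F = (-83/6, 29/3)

1. E_x = -5/2  [line -19·x + -9·y + -41/2 = 0 ∩ |EB|² = 785/4]
2. E_y = 3  [line -19·x + -9·y + -41/2 = 0 ∩ |EB|² = 785/4]
   → E = (-5/2, 3)
3. D_x = -28  [D is the reflection of G across C]
4. D_y = 18  [D is the reflection of G across C]
   → D = (-28, 18)
5. F_x = -83/6  [line -34·x + 20·y + -1991/3 = 0 ∩ |FC|² = 389/36]
6. F_y = 29/3  [line -34·x + 20·y + -1991/3 = 0 ∩ |FC|² = 389/36]
   → F = (-83/6, 29/3)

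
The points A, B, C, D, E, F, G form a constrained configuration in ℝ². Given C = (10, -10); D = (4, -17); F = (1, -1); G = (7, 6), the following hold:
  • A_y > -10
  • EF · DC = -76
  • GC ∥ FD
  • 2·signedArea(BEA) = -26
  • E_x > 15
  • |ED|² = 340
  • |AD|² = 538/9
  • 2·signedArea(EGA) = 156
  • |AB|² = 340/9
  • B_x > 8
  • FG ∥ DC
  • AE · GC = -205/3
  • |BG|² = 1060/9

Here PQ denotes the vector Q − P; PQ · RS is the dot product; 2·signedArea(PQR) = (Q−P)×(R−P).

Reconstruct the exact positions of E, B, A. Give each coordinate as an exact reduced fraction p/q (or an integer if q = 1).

A = (5, -28/3)
B = (9, -14/3)
E = (16, -3)

1. E_x = 16  [line -6·x + -7·y + 75 = 0 ∩ |ED|² = 340]
2. E_y = -3  [line -6·x + -7·y + 75 = 0 ∩ |ED|² = 340]
   → E = (16, -3)
3. A_x = 5  [2·signedArea(EGA) = 156 ∩ AE · GC = -205/3]
4. A_y = -28/3  [2·signedArea(EGA) = 156 ∩ AE · GC = -205/3]
   → A = (5, -28/3)
5. B_x = 9  [line 19/3·x + -11·y + -325/3 = 0 ∩ |AB|² = 340/9]
6. B_y = -14/3  [line 19/3·x + -11·y + -325/3 = 0 ∩ |AB|² = 340/9]
   → B = (9, -14/3)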